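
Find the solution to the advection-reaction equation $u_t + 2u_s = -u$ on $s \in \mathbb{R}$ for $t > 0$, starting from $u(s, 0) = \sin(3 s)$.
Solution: Substitute $u = e^{-t}w$.
Then $u_t = e^{-t}(w_t - w)$, $u_s = e^{-t}w_s$; substituting and dividing by $e^{-t}$, the lower-order terms cancel: $w_t + 2w_s = 0$ (standard advection equation).
Data for $w$: $w(s,0) = u(s,0) = \sin(3 s)$.
By characteristics ($ds/dt = 2$), $w(s,t) = f(s - 2t)$ with $f = w( \cdot , 0)$.
So $w(s,t) = \sin(3 s - 6 t)$, and $u(s,t) = e^{-t}w(s,t)$.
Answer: $u(s, t) = e^{-t} \sin(3 s - 6 t)$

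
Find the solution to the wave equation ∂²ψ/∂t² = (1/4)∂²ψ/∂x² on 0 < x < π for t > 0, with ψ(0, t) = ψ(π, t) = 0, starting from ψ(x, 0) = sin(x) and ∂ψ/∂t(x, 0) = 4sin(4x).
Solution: Separating variables: ψ = Σ [A_n cos(ω_n t) + B_n sin(ω_n t)] sin(nx), ω_n = n/2. From ICs (B_n = velocity coefficient / ω_n): A_1=1, B_4=2.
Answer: ψ(x, t) = 2sin(2t)sin(4x) + sin(x)cos(t/2)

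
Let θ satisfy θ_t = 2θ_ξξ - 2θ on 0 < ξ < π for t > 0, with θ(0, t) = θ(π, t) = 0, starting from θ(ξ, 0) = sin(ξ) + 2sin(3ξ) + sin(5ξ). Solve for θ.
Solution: Substitute θ = exp(-2t)u.
Then θ_t = exp(-2t)(u_t - 2u), θ_ξξ = exp(-2t)u_ξξ; substituting and dividing by exp(-2t), the lower-order terms cancel: u_t = 2u_ξξ (standard heat equation).
Data for u: u(ξ,0) = θ(ξ,0) = sin(ξ) + 2sin(3ξ) + sin(5ξ). The boundary conditions carry over: u(0,t) = u(π,t) = 0.
Separating variables: u = Σ c_n exp(-2n²t) sin(nξ). From u(ξ,0) = sin(ξ) + 2sin(3ξ) + sin(5ξ): c_1=1, c_3=2, c_5=1.
So u(ξ,t) = exp(-2t)sin(ξ) + 2exp(-18t)sin(3ξ) + exp(-50t)sin(5ξ), and θ(ξ,t) = exp(-2t)u(ξ,t).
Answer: θ(ξ, t) = exp(-4t)sin(ξ) + 2exp(-20t)sin(3ξ) + exp(-52t)sin(5ξ)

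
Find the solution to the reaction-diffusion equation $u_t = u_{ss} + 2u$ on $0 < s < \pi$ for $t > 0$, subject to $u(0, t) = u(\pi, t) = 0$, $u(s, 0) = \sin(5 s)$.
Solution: Substitute $u = e^{2t}w$.
Then $u_t = e^{2t}(w_t + 2w)$, $u_{ss} = e^{2t}w_{ss}$; substituting and dividing by $e^{2t}$, the lower-order terms cancel: $w_t = w_{ss}$ (standard heat equation).
Data for $w$: $w(s,0) = u(s,0) = \sin(5 s)$. The boundary conditions carry over: $w(0,t) = w(\pi,t) = 0$.
Separating variables: $w = \sum c_n e^{-n^2t} \sin(ns)$. From $w(s,0) = \sin(5 s)$: $c_5=1$.
So $w(s,t) = e^{-25 t} \sin(5 s)$, and $u(s,t) = e^{2t}w(s,t)$.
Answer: $u(s, t) = e^{-23 t} \sin(5 s)$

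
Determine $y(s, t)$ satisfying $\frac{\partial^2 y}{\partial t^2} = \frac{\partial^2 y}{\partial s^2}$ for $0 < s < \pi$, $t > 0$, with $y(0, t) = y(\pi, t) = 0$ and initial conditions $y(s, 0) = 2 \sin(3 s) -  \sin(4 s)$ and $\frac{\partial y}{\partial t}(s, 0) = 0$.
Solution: Separating variables: $y = \sum [A_n \cos(\omega_n t) + B_n \sin(\omega_n t)] \sin(ns)$, $\omega_n = n$. From ICs: $A_3=2, A_4=-1$.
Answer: $y(s, t) = 2 \sin(3 s) \cos(3 t) -  \sin(4 s) \cos(4 t)$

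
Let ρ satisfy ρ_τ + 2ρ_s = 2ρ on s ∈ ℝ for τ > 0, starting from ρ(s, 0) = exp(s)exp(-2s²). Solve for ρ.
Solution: Substitute ρ = exp(s)u.
Then ρ_s = exp(s)(u_s + u), ρ_τ = exp(s)u_τ; substituting and dividing by exp(s), the lower-order terms cancel: u_τ + 2u_s = 0 (standard advection equation).
Data for u: u(s,0) = exp(-s)ρ(s,0) = exp(-2s²).
By characteristics (ds/dτ = 2), u(s,τ) = f(s - 2τ) with f = u(·, 0).
So u(s,τ) = exp(-2(s - 2τ)²), and ρ(s,τ) = exp(s)u(s,τ).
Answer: ρ(s, τ) = exp(s)exp(-2(s - 2τ)²)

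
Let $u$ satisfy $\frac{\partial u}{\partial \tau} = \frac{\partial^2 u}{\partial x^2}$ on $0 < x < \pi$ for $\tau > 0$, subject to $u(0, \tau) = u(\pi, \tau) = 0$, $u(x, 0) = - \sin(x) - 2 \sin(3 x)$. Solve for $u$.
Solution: Using separation of variables $u = X(x)T(\tau)$:
Eigenfunctions: $\sin(nx)$, $n = 1, 2, 3, \ldots$
General solution: $u(x, \tau) = \sum c_n \sin(nx) e^{-n^2 \tau}$
Matching $u(x,0) = - \sin(x) - 2 \sin(3 x)$ term by term: $c_1=-1, c_3=-2$.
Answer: $u(x, \tau) = - e^{-\tau} \sin(x) - 2 e^{-9 \tau} \sin(3 x)$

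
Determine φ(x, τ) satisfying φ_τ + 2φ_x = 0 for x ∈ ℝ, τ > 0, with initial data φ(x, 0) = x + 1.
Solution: By characteristics (dx/dτ = 2), φ(x,τ) = f(x - 2τ) with f = φ(·, 0).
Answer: φ(x, τ) = x - 2τ + 1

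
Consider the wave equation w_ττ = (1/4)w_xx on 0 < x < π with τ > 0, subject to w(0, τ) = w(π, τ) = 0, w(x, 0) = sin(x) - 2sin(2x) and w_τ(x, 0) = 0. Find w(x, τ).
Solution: Using separation of variables w = X(x)T(τ):
Eigenfunctions: sin(nx), n = 1, 2, 3, ...
General solution: w(x, τ) = Σ [A_n cos(n τ/2) + B_n sin(n τ/2)] sin(nx)
From w(x,0) = sin(x) - 2sin(2x): A_1=1, A_2=-2. From w_τ(x,0) = 0: all B_n = 0.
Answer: w(x, τ) = sin(x)cos(τ/2) - 2sin(2x)cos(τ)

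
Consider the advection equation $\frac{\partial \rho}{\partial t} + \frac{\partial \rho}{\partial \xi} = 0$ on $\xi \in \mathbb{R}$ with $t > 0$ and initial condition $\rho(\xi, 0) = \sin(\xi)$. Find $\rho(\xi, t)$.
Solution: By characteristics ($d\xi/dt = 1$), $\rho(\xi,t) = f(\xi - t)$ with $f = \rho( \cdot , 0)$.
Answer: $\rho(\xi, t) = \sin(\xi - t)$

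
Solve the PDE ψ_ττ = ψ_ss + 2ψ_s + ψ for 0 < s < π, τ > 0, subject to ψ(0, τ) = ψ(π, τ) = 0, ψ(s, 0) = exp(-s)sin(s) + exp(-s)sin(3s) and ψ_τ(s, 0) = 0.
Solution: Substitute ψ = exp(-s)u.
Then ψ_s = exp(-s)(u_s - u), ψ_ss = exp(-s)(u_ss - 2u_s + u), ψ_ττ = exp(-s)u_ττ; substituting and dividing by exp(-s), the lower-order terms cancel: u_ττ = u_ss (standard wave equation).
Data for u: u(s,0) = exp(s)ψ(s,0) = sin(s) + sin(3s); u_τ(s,0) = exp(s)ψ_τ(s,0) = 0. The boundary conditions carry over: u(0,τ) = u(π,τ) = 0.
Separating variables: u = Σ [A_n cos(ω_n τ) + B_n sin(ω_n τ)] sin(ns), ω_n = n. From ICs: A_1=1, A_3=1.
So u(s,τ) = sin(s)cos(τ) + sin(3s)cos(3τ), and ψ(s,τ) = exp(-s)u(s,τ).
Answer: ψ(s, τ) = exp(-s)sin(s)cos(τ) + exp(-s)sin(3s)cos(3τ)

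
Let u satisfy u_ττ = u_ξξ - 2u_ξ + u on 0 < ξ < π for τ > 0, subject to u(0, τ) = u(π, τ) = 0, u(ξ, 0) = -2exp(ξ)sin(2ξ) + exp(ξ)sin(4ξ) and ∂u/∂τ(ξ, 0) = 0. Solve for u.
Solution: Substitute u = exp(ξ)w.
Then u_ξ = exp(ξ)(w_ξ + w), u_ξξ = exp(ξ)(w_ξξ + 2w_ξ + w), u_ττ = exp(ξ)w_ττ; substituting and dividing by exp(ξ), the lower-order terms cancel: w_ττ = w_ξξ (standard wave equation).
Data for w: w(ξ,0) = exp(-ξ)u(ξ,0) = -2sin(2ξ) + sin(4ξ); w_τ(ξ,0) = exp(-ξ)u_τ(ξ,0) = 0. The boundary conditions carry over: w(0,τ) = w(π,τ) = 0.
Separating variables: w = Σ [A_n cos(ω_n τ) + B_n sin(ω_n τ)] sin(nξ), ω_n = n. From ICs: A_2=-2, A_4=1.
So w(ξ,τ) = -2sin(2ξ)cos(2τ) + sin(4ξ)cos(4τ), and u(ξ,τ) = exp(ξ)w(ξ,τ).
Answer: u(ξ, τ) = -2exp(ξ)sin(2ξ)cos(2τ) + exp(ξ)sin(4ξ)cos(4τ)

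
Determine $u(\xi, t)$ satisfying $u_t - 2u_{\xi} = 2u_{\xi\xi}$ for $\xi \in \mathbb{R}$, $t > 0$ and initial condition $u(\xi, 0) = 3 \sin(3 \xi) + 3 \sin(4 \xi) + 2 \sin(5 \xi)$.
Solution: Moving frame: $\eta = \xi + 2t$, $\sigma = t$, $u = w(\eta,\sigma)$, so $u_t = w_{\sigma} + 2w_{\eta}$ and $u_{\xi\xi} = w_{\eta\eta}$.
Hence $u_t - 2u_{\xi} = w_{\sigma}$ and the PDE becomes the heat equation $w_{\sigma} = 2w_{\eta\eta}$ on $\eta \in \mathbb{R}$.
Initial data: $w(\eta,0) = u(\eta,0) = 3 \sin(3 \eta) + 3 \sin(4 \eta) + 2 \sin(5 \eta)$. Each mode $\sin(n\eta)$ decays as $e^{-2n^2\sigma}$ on $\mathbb{R}$, so $w(\eta,\sigma) = \sum c_n e^{-2n^2\sigma} \sin(n\eta)$ with $c_3=3, c_4=3, c_5=2$: $w(\eta,\sigma) = 3 e^{-18 \sigma} \sin(3 \eta) + 3 e^{-32 \sigma} \sin(4 \eta) + 2 e^{-50 \sigma} \sin(5 \eta)$.
Substituting back: $u(\xi,t) = w(\xi + 2t, t)$.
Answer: $u(\xi, t) = 3 e^{-18 t} \sin(3 \xi + 6 t) + 3 e^{-32 t} \sin(4 \xi + 8 t) + 2 e^{-50 t} \sin(5 \xi + 10 t)$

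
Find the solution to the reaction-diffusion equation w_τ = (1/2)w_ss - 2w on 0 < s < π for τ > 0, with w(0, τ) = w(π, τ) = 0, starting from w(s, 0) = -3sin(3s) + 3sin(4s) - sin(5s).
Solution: Substitute w = exp(-2τ)u, i.e. u = exp(2τ)w.
By the product rule, w_τ = exp(-2τ)(u_τ - 2u), w_ss = exp(-2τ)u_ss.
Substituting into the PDE and dividing by exp(-2τ): u_τ - 2u = (1/2)u_ss - 2u.
The lower-order terms cancel, leaving the standard heat equation u_τ = (1/2)u_ss.
Initial data for u: u(s,0) = w(s,0) = -3sin(3s) + 3sin(4s) - sin(5s). The boundary conditions carry over: u(0,τ) = u(π,τ) = 0.
Solve for u:
  Using separation of variables u = X(s)T(τ):
  Eigenfunctions: sin(ns), n = 1, 2, 3, ...
  General solution: u(s, τ) = Σ c_n sin(ns) exp(-n² τ/2)
  Matching u(s,0) = -3sin(3s) + 3sin(4s) - sin(5s) term by term: c_3=-3, c_4=3, c_5=-1.
Hence u(s,τ) = 3exp(-8τ)sin(4s) - 3exp(-9τ/2)sin(3s) - exp(-25τ/2)sin(5s).
Transform back: w(s,τ) = exp(-2τ)u(s,τ).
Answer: w(s, τ) = 3exp(-10τ)sin(4s) - 3exp(-13τ/2)sin(3s) - exp(-29τ/2)sin(5s)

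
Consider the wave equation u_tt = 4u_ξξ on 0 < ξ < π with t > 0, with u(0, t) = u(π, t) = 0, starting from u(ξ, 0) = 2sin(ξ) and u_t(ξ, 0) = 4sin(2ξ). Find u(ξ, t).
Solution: Separating variables: u = Σ [A_n cos(ω_n t) + B_n sin(ω_n t)] sin(nξ), ω_n = 2n. From ICs (B_n = velocity coefficient / ω_n): A_1=2, B_2=1.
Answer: u(ξ, t) = sin(4t)sin(2ξ) + 2sin(ξ)cos(2t)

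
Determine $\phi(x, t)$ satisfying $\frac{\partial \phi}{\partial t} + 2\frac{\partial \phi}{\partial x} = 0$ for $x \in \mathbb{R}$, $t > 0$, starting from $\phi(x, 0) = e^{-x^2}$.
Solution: By characteristics ($dx/dt = 2$), $\phi(x,t) = f(x - 2t)$ with $f = \phi( \cdot , 0)$.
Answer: $\phi(x, t) = e^{-(-2 t + x)^2}$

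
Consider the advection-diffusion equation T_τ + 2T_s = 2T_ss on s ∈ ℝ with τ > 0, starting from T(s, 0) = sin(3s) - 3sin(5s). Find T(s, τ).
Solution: Moving frame: η = s - 2τ, σ = τ, T = u(η,σ), so T_τ = u_σ - 2u_η and T_ss = u_ηη.
Hence T_τ + 2T_s = u_σ and the PDE becomes the heat equation u_σ = 2u_ηη on η ∈ ℝ.
Initial data: u(η,0) = T(η,0) = sin(3η) - 3sin(5η). Each mode sin(nη) decays as exp(-2n²σ) on ℝ, so u(η,σ) = Σ c_n exp(-2n²σ) sin(nη) with c_3=1, c_5=-3: u(η,σ) = exp(-18σ)sin(3η) - 3exp(-50σ)sin(5η).
Substituting back: T(s,τ) = u(s - 2τ, τ).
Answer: T(s, τ) = exp(-18τ)sin(3s - 6τ) - 3exp(-50τ)sin(5s - 10τ)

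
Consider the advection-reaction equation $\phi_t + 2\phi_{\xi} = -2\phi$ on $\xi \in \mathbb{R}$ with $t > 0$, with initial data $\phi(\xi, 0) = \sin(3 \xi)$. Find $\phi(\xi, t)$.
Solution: Substitute $\phi = e^{-2t}u$.
Then $\phi_t = e^{-2t}(u_t - 2u)$, $\phi_{\xi} = e^{-2t}u_{\xi}$; substituting and dividing by $e^{-2t}$, the lower-order terms cancel: $u_t + 2u_{\xi} = 0$ (standard advection equation).
Data for $u$: $u(\xi,0) = \phi(\xi,0) = \sin(3 \xi)$.
By characteristics ($d\xi/dt = 2$), $u(\xi,t) = f(\xi - 2t)$ with $f = u( \cdot , 0)$.
So $u(\xi,t) = - \sin(6 t - 3 \xi)$, and $\phi(\xi,t) = e^{-2t}u(\xi,t)$.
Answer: $\phi(\xi, t) = e^{-2 t} \sin(3 \xi - 6 t)$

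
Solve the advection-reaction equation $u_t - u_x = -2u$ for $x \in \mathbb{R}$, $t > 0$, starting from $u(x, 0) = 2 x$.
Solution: Substitute $u = e^{-2t}w$, i.e. $w = e^{2t}u$.
By the product rule, $u_t = e^{-2t}(w_t - 2w)$, $u_x = e^{-2t}w_x$.
Substituting into the PDE and dividing by $e^{-2t}$: $w_t - 2w - w_x = -2w$.
The lower-order terms cancel, leaving the standard advection equation $w_t - w_x = 0$.
Initial data for $w$: $w(x,0) = u(x,0) = 2 x$.
Solve for $w$:
  By method of characteristics (waves move left with speed 1):
  Along characteristics $x + t =$ const, $w$ is constant, so $w(x,t) = f(x + t)$ with $f = w( \cdot , 0)$.
Hence $w(x,t) = 2 t + 2 x$.
Transform back: $u(x,t) = e^{-2t}w(x,t)$.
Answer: $u(x, t) = 2 t e^{-2 t} + 2 x e^{-2 t}$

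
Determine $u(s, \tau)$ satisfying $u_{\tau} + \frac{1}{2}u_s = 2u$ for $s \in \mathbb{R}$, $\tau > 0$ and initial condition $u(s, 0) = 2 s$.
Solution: Substitute $u = e^{2\tau}w$.
Then $u_{\tau} = e^{2\tau}(w_{\tau} + 2w)$, $u_s = e^{2\tau}w_s$; substituting and dividing by $e^{2\tau}$, the lower-order terms cancel: $w_{\tau} + \frac{1}{2}w_s = 0$ (standard advection equation).
Data for $w$: $w(s,0) = u(s,0) = 2 s$.
By characteristics ($ds/d\tau = 1/2$), $w(s,\tau) = f(s - \frac{1}{2}\tau)$ with $f = w( \cdot , 0)$.
So $w(s,\tau) = 2 s - \tau$, and $u(s,\tau) = e^{2\tau}w(s,\tau)$.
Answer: $u(s, \tau) = - \tau e^{2 \tau} + 2 s e^{2 \tau}$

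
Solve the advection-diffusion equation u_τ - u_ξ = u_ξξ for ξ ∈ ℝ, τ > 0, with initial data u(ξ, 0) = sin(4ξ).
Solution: Moving frame: η = ξ + τ, σ = τ, u = w(η,σ), so u_τ = w_σ + w_η and u_ξξ = w_ηη.
Hence u_τ - u_ξ = w_σ and the PDE becomes the heat equation w_σ = w_ηη on η ∈ ℝ.
Initial data: w(η,0) = u(η,0) = sin(4η). Each mode sin(nη) decays as exp(-n²σ) on ℝ, so w(η,σ) = Σ c_n exp(-n²σ) sin(nη) with c_4=1: w(η,σ) = exp(-16σ)sin(4η).
Substituting back: u(ξ,τ) = w(ξ + τ, τ).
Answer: u(ξ, τ) = exp(-16τ)sin(4ξ + 4τ)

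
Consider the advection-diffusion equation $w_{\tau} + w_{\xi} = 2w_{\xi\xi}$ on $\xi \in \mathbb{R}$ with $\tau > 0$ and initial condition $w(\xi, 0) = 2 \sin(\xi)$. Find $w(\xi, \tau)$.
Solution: Moving frame: $\eta = \xi - \tau$, $\sigma = \tau$, $w = u(\eta,\sigma)$, so $w_{\tau} = u_{\sigma} - u_{\eta}$ and $w_{\xi\xi} = u_{\eta\eta}$.
Hence $w_{\tau} + w_{\xi} = u_{\sigma}$ and the PDE becomes the heat equation $u_{\sigma} = 2u_{\eta\eta}$ on $\eta \in \mathbb{R}$.
Initial data: $u(\eta,0) = w(\eta,0) = 2 \sin(\eta)$. Each mode $\sin(n\eta)$ decays as $e^{-2n^2\sigma}$ on $\mathbb{R}$, so $u(\eta,\sigma) = \sum c_n e^{-2n^2\sigma} \sin(n\eta)$ with $c_1=2$: $u(\eta,\sigma) = 2 e^{-2 \sigma} \sin(\eta)$.
Substituting back: $w(\xi,\tau) = u(\xi - \tau, \tau)$.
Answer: $w(\xi, \tau) = -2 e^{-2 \tau} \sin(\tau - \xi)$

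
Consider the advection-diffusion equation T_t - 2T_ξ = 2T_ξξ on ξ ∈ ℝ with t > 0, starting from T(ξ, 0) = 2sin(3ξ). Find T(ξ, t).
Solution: Change to a moving frame: let η = ξ + 2t, σ = t and write T(ξ,t) = u(η,σ).
By the chain rule T_t = u_σ + 2u_η, T_ξ = u_η, T_ξξ = u_ηη.
Then T_t - 2T_ξ = u_σ: the advection term cancels and the PDE becomes the heat equation u_σ = 2u_ηη on η ∈ ℝ.
Initial data: u(η,0) = T(η,0) = 2sin(3η).
On η ∈ ℝ each mode satisfies (sin(nη))″ = -n² sin(nη), so exp(-2n²σ) sin(nη) solves the heat equation; by superposition u(η,σ) = Σ c_n exp(-2n²σ) sin(nη).
Reading off the coefficients: c_3=2, so u(η,σ) = 2exp(-18σ)sin(3η).
Substituting back η = ξ + 2t, σ = t: T(ξ,t) = u(ξ + 2t, t).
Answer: T(ξ, t) = 2exp(-18t)sin(6t + 3ξ)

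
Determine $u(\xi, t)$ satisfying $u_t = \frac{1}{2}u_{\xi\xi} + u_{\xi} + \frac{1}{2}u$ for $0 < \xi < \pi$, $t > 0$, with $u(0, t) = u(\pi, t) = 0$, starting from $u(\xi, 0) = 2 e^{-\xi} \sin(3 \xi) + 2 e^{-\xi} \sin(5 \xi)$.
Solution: Substitute $u = e^{-\xi}w$.
Then $u_{\xi} = e^{-\xi}(w_{\xi} - w)$, $u_{\xi\xi} = e^{-\xi}(w_{\xi\xi} - 2w_{\xi} + w)$, $u_t = e^{-\xi}w_t$; substituting and dividing by $e^{-\xi}$, the lower-order terms cancel: $w_t = \frac{1}{2}w_{\xi\xi}$ (standard heat equation).
Data for $w$: $w(\xi,0) = e^{\xi}u(\xi,0) = 2 \sin(3 \xi) + 2 \sin(5 \xi)$. The boundary conditions carry over: $w(0,t) = w(\pi,t) = 0$.
Separating variables: $w = \sum c_n e^{-n^2t/2} \sin(n\xi)$. From $w(\xi,0) = 2 \sin(3 \xi) + 2 \sin(5 \xi)$: $c_3=2, c_5=2$.
So $w(\xi,t) = 2 e^{-9 t/2} \sin(3 \xi) + 2 e^{-25 t/2} \sin(5 \xi)$, and $u(\xi,t) = e^{-\xi}w(\xi,t)$.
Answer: $u(\xi, t) = 2 e^{-\xi} e^{-9 t/2} \sin(3 \xi) + 2 e^{-\xi} e^{-25 t/2} \sin(5 \xi)$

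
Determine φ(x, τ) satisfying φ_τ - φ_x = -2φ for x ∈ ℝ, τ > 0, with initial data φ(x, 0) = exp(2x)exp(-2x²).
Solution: Substitute φ = exp(2x)u.
Then φ_x = exp(2x)(u_x + 2u), φ_τ = exp(2x)u_τ; substituting and dividing by exp(2x), the lower-order terms cancel: u_τ - u_x = 0 (standard advection equation).
Data for u: u(x,0) = exp(-2x)φ(x,0) = exp(-2x²).
By characteristics (dx/dτ = -1), u(x,τ) = f(x + τ) with f = u(·, 0).
So u(x,τ) = exp(-2(x + τ)²), and φ(x,τ) = exp(2x)u(x,τ).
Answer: φ(x, τ) = exp(2x)exp(-2(x + τ)²)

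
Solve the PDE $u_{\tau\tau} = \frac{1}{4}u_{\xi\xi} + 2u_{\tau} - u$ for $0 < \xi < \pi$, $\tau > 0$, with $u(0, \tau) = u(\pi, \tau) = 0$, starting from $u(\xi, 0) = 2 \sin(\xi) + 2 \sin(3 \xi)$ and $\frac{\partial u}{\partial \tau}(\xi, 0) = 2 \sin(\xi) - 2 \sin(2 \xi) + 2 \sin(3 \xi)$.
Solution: Substitute $u = e^{\tau}w$, i.e. $w = e^{-\tau}u$.
By the product rule, $u_{\tau} = e^{\tau}(w_{\tau} + w)$, $u_{\tau\tau} = e^{\tau}(w_{\tau\tau} + 2w_{\tau} + w)$, $u_{\xi\xi} = e^{\tau}w_{\xi\xi}$.
Substituting into the PDE and dividing by $e^{\tau}$: $w_{\tau\tau} + 2w_{\tau} + w = \frac{1}{4}w_{\xi\xi} + 2(w_{\tau} + w) - w$.
The lower-order terms cancel, leaving the standard wave equation $w_{\tau\tau} = \frac{1}{4}w_{\xi\xi}$.
Initial data for $w$: $w(\xi,0) = u(\xi,0) = 2 \sin(\xi) + 2 \sin(3 \xi)$; $w_{\tau}(\xi,0) = u_{\tau}(\xi,0) - u(\xi,0) = -2 \sin(2 \xi)$. The boundary conditions carry over: $w(0,\tau) = w(\pi,\tau) = 0$.
Solve for $w$:
  Using separation of variables $w = X(\xi)T(\tau)$:
  Eigenfunctions: $\sin(n\xi)$, $n = 1, 2, 3, \ldots$
  General solution: $w(\xi, \tau) = \sum [A_n \cos(n \tau/2) + B_n \sin(n \tau/2)] \sin(n\xi)$
  From $w(\xi,0) = 2 \sin(\xi) + 2 \sin(3 \xi)$: $A_1=2, A_3=2$. From $w_{\tau}(\xi,0) = -2 \sin(2 \xi)$, using $w_{\tau}(\xi,0) = \sum \omega_n B_n \sin(n\xi)$ with $\omega_n = n/2$: $B_2 = (-2)/1 = -2$.
Hence $w(\xi,\tau) = 2 \sin(\xi) \cos(\tau/2) - 2 \sin(2 \xi) \sin(\tau) + 2 \sin(3 \xi) \cos(3 \tau/2)$.
Transform back: $u(\xi,\tau) = e^{\tau}w(\xi,\tau)$.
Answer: $u(\xi, \tau) = -2 e^{\tau} \sin(\tau) \sin(2 \xi) + 2 e^{\tau} \sin(\xi) \cos(\tau/2) + 2 e^{\tau} \sin(3 \xi) \cos(3 \tau/2)$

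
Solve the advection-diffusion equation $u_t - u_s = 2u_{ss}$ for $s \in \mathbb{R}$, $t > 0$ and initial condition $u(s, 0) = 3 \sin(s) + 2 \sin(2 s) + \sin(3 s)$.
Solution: Moving frame: $\eta = s + t$, $\sigma = t$, $u = w(\eta,\sigma)$, so $u_t = w_{\sigma} + w_{\eta}$ and $u_{ss} = w_{\eta\eta}$.
Hence $u_t - u_s = w_{\sigma}$ and the PDE becomes the heat equation $w_{\sigma} = 2w_{\eta\eta}$ on $\eta \in \mathbb{R}$.
Initial data: $w(\eta,0) = u(\eta,0) = 3 \sin(\eta) + 2 \sin(2 \eta) + \sin(3 \eta)$. Each mode $\sin(n\eta)$ decays as $e^{-2n^2\sigma}$ on $\mathbb{R}$, so $w(\eta,\sigma) = \sum c_n e^{-2n^2\sigma} \sin(n\eta)$ with $c_1=3, c_2=2, c_3=1$: $w(\eta,\sigma) = 3 e^{-2 \sigma} \sin(\eta) + 2 e^{-8 \sigma} \sin(2 \eta) + e^{-18 \sigma} \sin(3 \eta)$.
Substituting back: $u(s,t) = w(s + t, t)$.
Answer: $u(s, t) = 3 e^{-2 t} \sin(s + t) + 2 e^{-8 t} \sin(2 s + 2 t) + e^{-18 t} \sin(3 s + 3 t)$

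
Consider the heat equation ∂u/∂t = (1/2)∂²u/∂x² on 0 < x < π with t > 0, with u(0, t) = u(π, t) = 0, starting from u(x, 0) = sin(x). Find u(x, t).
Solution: Separating variables: u = Σ c_n exp(-n²t/2) sin(nx). From u(x,0) = sin(x): c_1=1.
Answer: u(x, t) = exp(-t/2)sin(x)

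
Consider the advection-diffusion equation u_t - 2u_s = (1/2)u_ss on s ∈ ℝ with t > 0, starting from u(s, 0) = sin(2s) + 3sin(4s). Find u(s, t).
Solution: Moving frame: η = s + 2t, σ = t, u = w(η,σ), so u_t = w_σ + 2w_η and u_ss = w_ηη.
Hence u_t - 2u_s = w_σ and the PDE becomes the heat equation w_σ = (1/2)w_ηη on η ∈ ℝ.
Initial data: w(η,0) = u(η,0) = sin(2η) + 3sin(4η). Each mode sin(nη) decays as exp(-n²σ/2) on ℝ, so w(η,σ) = Σ c_n exp(-n²σ/2) sin(nη) with c_2=1, c_4=3: w(η,σ) = exp(-2σ)sin(2η) + 3exp(-8σ)sin(4η).
Substituting back: u(s,t) = w(s + 2t, t).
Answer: u(s, t) = exp(-2t)sin(2s + 4t) + 3exp(-8t)sin(4s + 8t)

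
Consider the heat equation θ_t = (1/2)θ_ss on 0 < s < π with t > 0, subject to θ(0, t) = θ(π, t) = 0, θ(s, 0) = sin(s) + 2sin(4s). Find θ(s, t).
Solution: Using separation of variables θ = X(s)G(t):
Eigenfunctions: sin(ns), n = 1, 2, 3, ...
General solution: θ(s, t) = Σ c_n sin(ns) exp(-n² t/2)
Matching θ(s,0) = sin(s) + 2sin(4s) term by term: c_1=1, c_4=2.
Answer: θ(s, t) = 2exp(-8t)sin(4s) + exp(-t/2)sin(s)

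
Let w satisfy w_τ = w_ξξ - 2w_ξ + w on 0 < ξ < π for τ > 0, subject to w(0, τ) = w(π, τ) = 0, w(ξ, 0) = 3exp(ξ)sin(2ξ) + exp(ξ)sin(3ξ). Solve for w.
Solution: Substitute w = exp(ξ)u, i.e. u = exp(-ξ)w.
By the product rule, w_ξ = exp(ξ)(u_ξ + u), w_ξξ = exp(ξ)(u_ξξ + 2u_ξ + u), w_τ = exp(ξ)u_τ.
Substituting into the PDE and dividing by exp(ξ): u_τ = (u_ξξ + 2u_ξ + u) - 2(u_ξ + u) + u.
The lower-order terms cancel, leaving the standard heat equation u_τ = u_ξξ.
Initial data for u: u(ξ,0) = exp(-ξ)w(ξ,0) = 3sin(2ξ) + sin(3ξ). The boundary conditions carry over: u(0,τ) = u(π,τ) = 0.
Solve for u:
  Using separation of variables u = X(ξ)T(τ):
  Eigenfunctions: sin(nξ), n = 1, 2, 3, ...
  General solution: u(ξ, τ) = Σ c_n sin(nξ) exp(-n² τ)
  Matching u(ξ,0) = 3sin(2ξ) + sin(3ξ) term by term: c_2=3, c_3=1.
Hence u(ξ,τ) = 3exp(-4τ)sin(2ξ) + exp(-9τ)sin(3ξ).
Transform back: w(ξ,τ) = exp(ξ)u(ξ,τ).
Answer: w(ξ, τ) = 3exp(ξ)exp(-4τ)sin(2ξ) + exp(ξ)exp(-9τ)sin(3ξ)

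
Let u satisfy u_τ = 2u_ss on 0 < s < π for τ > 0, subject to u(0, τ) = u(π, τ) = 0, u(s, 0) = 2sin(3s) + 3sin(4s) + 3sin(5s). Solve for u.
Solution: Separating variables: u = Σ c_n exp(-2n²τ) sin(ns). From u(s,0) = 2sin(3s) + 3sin(4s) + 3sin(5s): c_3=2, c_4=3, c_5=3.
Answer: u(s, τ) = 2exp(-18τ)sin(3s) + 3exp(-32τ)sin(4s) + 3exp(-50τ)sin(5s)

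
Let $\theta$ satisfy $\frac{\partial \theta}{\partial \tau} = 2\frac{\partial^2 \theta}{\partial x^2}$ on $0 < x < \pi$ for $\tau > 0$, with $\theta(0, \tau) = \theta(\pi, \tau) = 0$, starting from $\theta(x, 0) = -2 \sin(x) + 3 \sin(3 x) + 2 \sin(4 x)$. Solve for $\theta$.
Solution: Using separation of variables $\theta = X(x)G(\tau)$:
Eigenfunctions: $\sin(nx)$, $n = 1, 2, 3, \ldots$
General solution: $\theta(x, \tau) = \sum c_n \sin(nx) e^{-2n^2 \tau}$
Matching $\theta(x,0) = -2 \sin(x) + 3 \sin(3 x) + 2 \sin(4 x)$ term by term: $c_1=-2, c_3=3, c_4=2$.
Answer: $\theta(x, \tau) = -2 e^{-2 \tau} \sin(x) + 3 e^{-18 \tau} \sin(3 x) + 2 e^{-32 \tau} \sin(4 x)$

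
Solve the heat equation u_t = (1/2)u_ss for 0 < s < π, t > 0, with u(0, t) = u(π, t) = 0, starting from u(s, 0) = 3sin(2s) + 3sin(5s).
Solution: Separating variables: u = Σ c_n exp(-n²t/2) sin(ns). From u(s,0) = 3sin(2s) + 3sin(5s): c_2=3, c_5=3.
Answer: u(s, t) = 3exp(-2t)sin(2s) + 3exp(-25t/2)sin(5s)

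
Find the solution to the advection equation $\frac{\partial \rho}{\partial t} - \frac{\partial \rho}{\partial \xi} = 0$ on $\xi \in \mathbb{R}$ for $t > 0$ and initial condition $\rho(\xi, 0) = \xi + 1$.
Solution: By method of characteristics (waves move left with speed 1):
Along characteristics $\xi + t =$ const, $\rho$ is constant, so $\rho(\xi,t) = f(\xi + t)$ with $f = \rho( \cdot , 0)$.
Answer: $\rho(\xi, t) = \xi + t + 1$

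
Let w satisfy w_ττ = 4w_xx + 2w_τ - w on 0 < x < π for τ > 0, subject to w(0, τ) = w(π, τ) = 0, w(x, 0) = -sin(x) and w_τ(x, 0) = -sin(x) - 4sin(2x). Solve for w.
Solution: Substitute w = exp(τ)u.
Then w_τ = exp(τ)(u_τ + u), w_ττ = exp(τ)(u_ττ + 2u_τ + u), w_xx = exp(τ)u_xx; substituting and dividing by exp(τ), the lower-order terms cancel: u_ττ = 4u_xx (standard wave equation).
Data for u: u(x,0) = w(x,0) = -sin(x); u_τ(x,0) = w_τ(x,0) - w(x,0) = -4sin(2x). The boundary conditions carry over: u(0,τ) = u(π,τ) = 0.
Separating variables: u = Σ [A_n cos(ω_n τ) + B_n sin(ω_n τ)] sin(nx), ω_n = 2n. From ICs (B_n = velocity coefficient / ω_n): A_1=-1, B_2=-1.
So u(x,τ) = -sin(x)cos(2τ) - sin(2x)sin(4τ), and w(x,τ) = exp(τ)u(x,τ).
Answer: w(x, τ) = -exp(τ)sin(x)cos(2τ) - exp(τ)sin(2x)sin(4τ)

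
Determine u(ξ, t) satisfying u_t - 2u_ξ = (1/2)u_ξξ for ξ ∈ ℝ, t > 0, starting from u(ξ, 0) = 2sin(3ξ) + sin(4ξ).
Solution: Change to a moving frame: let η = ξ + 2t, σ = t and write u(ξ,t) = w(η,σ).
By the chain rule u_t = w_σ + 2w_η, u_ξ = w_η, u_ξξ = w_ηη.
Then u_t - 2u_ξ = w_σ: the advection term cancels and the PDE becomes the heat equation w_σ = (1/2)w_ηη on η ∈ ℝ.
Initial data: w(η,0) = u(η,0) = 2sin(3η) + sin(4η).
On η ∈ ℝ each mode satisfies (sin(nη))″ = -n² sin(nη), so exp(-n²σ/2) sin(nη) solves the heat equation; by superposition w(η,σ) = Σ c_n exp(-n²σ/2) sin(nη).
Reading off the coefficients: c_3=2, c_4=1, so w(η,σ) = exp(-8σ)sin(4η) + 2exp(-9σ/2)sin(3η).
Substituting back η = ξ + 2t, σ = t: u(ξ,t) = w(ξ + 2t, t).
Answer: u(ξ, t) = exp(-8t)sin(8t + 4ξ) + 2exp(-9t/2)sin(6t + 3ξ)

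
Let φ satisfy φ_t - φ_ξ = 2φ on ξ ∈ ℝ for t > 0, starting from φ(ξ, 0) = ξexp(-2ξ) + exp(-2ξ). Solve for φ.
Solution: Substitute φ = exp(-2ξ)u.
Then φ_ξ = exp(-2ξ)(u_ξ - 2u), φ_t = exp(-2ξ)u_t; substituting and dividing by exp(-2ξ), the lower-order terms cancel: u_t - u_ξ = 0 (standard advection equation).
Data for u: u(ξ,0) = exp(2ξ)φ(ξ,0) = ξ + 1.
By characteristics (dξ/dt = -1), u(ξ,t) = f(ξ + t) with f = u(·, 0).
So u(ξ,t) = t + ξ + 1, and φ(ξ,t) = exp(-2ξ)u(ξ,t).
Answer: φ(ξ, t) = texp(-2ξ) + ξexp(-2ξ) + exp(-2ξ)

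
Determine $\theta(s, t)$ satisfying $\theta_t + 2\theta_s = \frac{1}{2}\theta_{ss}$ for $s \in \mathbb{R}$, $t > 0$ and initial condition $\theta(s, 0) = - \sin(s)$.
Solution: Moving frame: $\eta = s - 2t$, $\sigma = t$, $\theta = u(\eta,\sigma)$, so $\theta_t = u_{\sigma} - 2u_{\eta}$ and $\theta_{ss} = u_{\eta\eta}$.
Hence $\theta_t + 2\theta_s = u_{\sigma}$ and the PDE becomes the heat equation $u_{\sigma} = \frac{1}{2}u_{\eta\eta}$ on $\eta \in \mathbb{R}$.
Initial data: $u(\eta,0) = \theta(\eta,0) = - \sin(\eta)$. Each mode $\sin(n\eta)$ decays as $e^{-n^2\sigma/2}$ on $\mathbb{R}$, so $u(\eta,\sigma) = \sum c_n e^{-n^2\sigma/2} \sin(n\eta)$ with $c_1=-1$: $u(\eta,\sigma) = - e^{-\sigma/2} \sin(\eta)$.
Substituting back: $\theta(s,t) = u(s - 2t, t)$.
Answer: $\theta(s, t) = - e^{-t/2} \sin(s - 2 t)$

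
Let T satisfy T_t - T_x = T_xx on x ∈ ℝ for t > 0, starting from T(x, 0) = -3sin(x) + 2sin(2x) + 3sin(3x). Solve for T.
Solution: Change to a moving frame: let η = x + t, σ = t and write T(x,t) = u(η,σ).
By the chain rule T_t = u_σ + u_η, T_x = u_η, T_xx = u_ηη.
Then T_t - T_x = u_σ: the advection term cancels and the PDE becomes the heat equation u_σ = u_ηη on η ∈ ℝ.
Initial data: u(η,0) = T(η,0) = -3sin(η) + 2sin(2η) + 3sin(3η).
On η ∈ ℝ each mode satisfies (sin(nη))″ = -n² sin(nη), so exp(-n²σ) sin(nη) solves the heat equation; by superposition u(η,σ) = Σ c_n exp(-n²σ) sin(nη).
Reading off the coefficients: c_1=-3, c_2=2, c_3=3, so u(η,σ) = -3exp(-σ)sin(η) + 2exp(-4σ)sin(2η) + 3exp(-9σ)sin(3η).
Substituting back η = x + t, σ = t: T(x,t) = u(x + t, t).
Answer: T(x, t) = -3exp(-t)sin(t + x) + 2exp(-4t)sin(2t + 2x) + 3exp(-9t)sin(3t + 3x)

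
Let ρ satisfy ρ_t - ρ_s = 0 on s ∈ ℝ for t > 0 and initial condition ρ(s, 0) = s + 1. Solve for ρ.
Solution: By characteristics (ds/dt = -1), ρ(s,t) = f(s + t) with f = ρ(·, 0).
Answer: ρ(s, t) = s + t + 1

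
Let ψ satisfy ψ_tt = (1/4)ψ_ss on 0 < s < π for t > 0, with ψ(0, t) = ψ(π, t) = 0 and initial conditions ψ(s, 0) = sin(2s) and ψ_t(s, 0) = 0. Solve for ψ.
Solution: Separating variables: ψ = Σ [A_n cos(ω_n t) + B_n sin(ω_n t)] sin(ns), ω_n = n/2. From ICs: A_2=1.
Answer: ψ(s, t) = sin(2s)cos(t)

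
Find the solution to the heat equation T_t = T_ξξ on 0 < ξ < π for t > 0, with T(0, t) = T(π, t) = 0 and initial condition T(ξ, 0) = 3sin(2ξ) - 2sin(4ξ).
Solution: Using separation of variables T = X(ξ)G(t):
Eigenfunctions: sin(nξ), n = 1, 2, 3, ...
General solution: T(ξ, t) = Σ c_n sin(nξ) exp(-n² t)
Matching T(ξ,0) = 3sin(2ξ) - 2sin(4ξ) term by term: c_2=3, c_4=-2.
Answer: T(ξ, t) = 3exp(-4t)sin(2ξ) - 2exp(-16t)sin(4ξ)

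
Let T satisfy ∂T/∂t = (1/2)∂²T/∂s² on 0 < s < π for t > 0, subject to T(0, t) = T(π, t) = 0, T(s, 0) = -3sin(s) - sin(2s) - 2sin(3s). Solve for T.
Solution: Separating variables: T = Σ c_n exp(-n²t/2) sin(ns). From T(s,0) = -3sin(s) - sin(2s) - 2sin(3s): c_1=-3, c_2=-1, c_3=-2.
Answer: T(s, t) = -exp(-2t)sin(2s) - 3exp(-t/2)sin(s) - 2exp(-9t/2)sin(3s)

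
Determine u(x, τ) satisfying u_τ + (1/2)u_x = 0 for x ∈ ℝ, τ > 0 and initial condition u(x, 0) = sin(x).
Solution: By method of characteristics (waves move right with speed 1/2):
Along characteristics x - (1/2)τ = const, u is constant, so u(x,τ) = f(x - (1/2)τ) with f = u(·, 0).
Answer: u(x, τ) = sin(x - τ/2)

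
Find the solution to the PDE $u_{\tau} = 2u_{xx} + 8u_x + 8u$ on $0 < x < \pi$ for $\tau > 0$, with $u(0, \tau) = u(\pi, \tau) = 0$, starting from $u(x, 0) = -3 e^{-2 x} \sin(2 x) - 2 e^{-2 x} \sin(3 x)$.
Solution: Substitute $u = e^{-2x}w$, i.e. $w = e^{2x}u$.
By the product rule, $u_x = e^{-2x}(w_x - 2w)$, $u_{xx} = e^{-2x}(w_{xx} - 4w_x + 4w)$, $u_{\tau} = e^{-2x}w_{\tau}$.
Substituting into the PDE and dividing by $e^{-2x}$: $w_{\tau} = 2(w_{xx} - 4w_x + 4w) + 8(w_x - 2w) + 8w$.
The lower-order terms cancel, leaving the standard heat equation $w_{\tau} = 2w_{xx}$.
Initial data for $w$: $w(x,0) = e^{2x}u(x,0) = -3 \sin(2 x) - 2 \sin(3 x)$. The boundary conditions carry over: $w(0,\tau) = w(\pi,\tau) = 0$.
Solve for $w$:
  Using separation of variables $w = X(x)T(\tau)$:
  Eigenfunctions: $\sin(nx)$, $n = 1, 2, 3, \ldots$
  General solution: $w(x, \tau) = \sum c_n \sin(nx) e^{-2n^2 \tau}$
  Matching $w(x,0) = -3 \sin(2 x) - 2 \sin(3 x)$ term by term: $c_2=-3, c_3=-2$.
Hence $w(x,\tau) = -3 e^{-8 \tau} \sin(2 x) - 2 e^{-18 \tau} \sin(3 x)$.
Transform back: $u(x,\tau) = e^{-2x}w(x,\tau)$.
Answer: $u(x, \tau) = -3 e^{-8 \tau} e^{-2 x} \sin(2 x) - 2 e^{-18 \tau} e^{-2 x} \sin(3 x)$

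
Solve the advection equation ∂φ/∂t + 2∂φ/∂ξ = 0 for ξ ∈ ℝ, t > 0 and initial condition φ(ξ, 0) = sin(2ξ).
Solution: By characteristics (dξ/dt = 2), φ(ξ,t) = f(ξ - 2t) with f = φ(·, 0).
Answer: φ(ξ, t) = -sin(4t - 2ξ)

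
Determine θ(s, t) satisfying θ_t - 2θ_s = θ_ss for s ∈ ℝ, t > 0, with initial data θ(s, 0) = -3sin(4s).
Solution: Moving frame: η = s + 2t, σ = t, θ = u(η,σ), so θ_t = u_σ + 2u_η and θ_ss = u_ηη.
Hence θ_t - 2θ_s = u_σ and the PDE becomes the heat equation u_σ = u_ηη on η ∈ ℝ.
Initial data: u(η,0) = θ(η,0) = -3sin(4η). Each mode sin(nη) decays as exp(-n²σ) on ℝ, so u(η,σ) = Σ c_n exp(-n²σ) sin(nη) with c_4=-3: u(η,σ) = -3exp(-16σ)sin(4η).
Substituting back: θ(s,t) = u(s + 2t, t).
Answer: θ(s, t) = -3exp(-16t)sin(4s + 8t)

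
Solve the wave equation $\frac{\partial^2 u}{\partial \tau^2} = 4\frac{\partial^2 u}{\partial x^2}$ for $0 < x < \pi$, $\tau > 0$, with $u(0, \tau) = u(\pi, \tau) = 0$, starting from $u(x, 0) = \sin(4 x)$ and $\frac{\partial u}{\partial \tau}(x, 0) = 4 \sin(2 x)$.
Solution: Using separation of variables $u = X(x)T(\tau)$:
Eigenfunctions: $\sin(nx)$, $n = 1, 2, 3, \ldots$
General solution: $u(x, \tau) = \sum [A_n \cos(2n \tau) + B_n \sin(2n \tau)] \sin(nx)$
From $u(x,0) = \sin(4 x)$: $A_4=1$. From $u_{\tau}(x,0) = 4 \sin(2 x)$, using $u_{\tau}(x,0) = \sum \omega_n B_n \sin(nx)$ with $\omega_n = 2n$: $B_2 = 4/4 = 1$.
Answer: $u(x, \tau) = \sin(4 \tau) \sin(2 x) + \sin(4 x) \cos(8 \tau)$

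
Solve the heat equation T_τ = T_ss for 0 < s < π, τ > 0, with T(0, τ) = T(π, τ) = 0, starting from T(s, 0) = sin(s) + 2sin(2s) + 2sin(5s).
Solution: Using separation of variables T = X(s)G(τ):
Eigenfunctions: sin(ns), n = 1, 2, 3, ...
General solution: T(s, τ) = Σ c_n sin(ns) exp(-n² τ)
Matching T(s,0) = sin(s) + 2sin(2s) + 2sin(5s) term by term: c_1=1, c_2=2, c_5=2.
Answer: T(s, τ) = exp(-τ)sin(s) + 2exp(-4τ)sin(2s) + 2exp(-25τ)sin(5s)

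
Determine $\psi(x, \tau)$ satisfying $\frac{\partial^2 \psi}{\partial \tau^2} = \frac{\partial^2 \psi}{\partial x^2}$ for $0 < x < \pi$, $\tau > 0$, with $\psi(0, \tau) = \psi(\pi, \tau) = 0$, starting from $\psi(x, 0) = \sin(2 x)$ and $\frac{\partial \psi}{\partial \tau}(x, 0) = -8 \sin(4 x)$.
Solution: Separating variables: $\psi = \sum [A_n \cos(\omega_n \tau) + B_n \sin(\omega_n \tau)] \sin(nx)$, $\omega_n = n$. From ICs ($B_n$ = velocity coefficient / $\omega_n$): $A_2=1, B_4=-2$.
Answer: $\psi(x, \tau) = -2 \sin(4 \tau) \sin(4 x) + \sin(2 x) \cos(2 \tau)$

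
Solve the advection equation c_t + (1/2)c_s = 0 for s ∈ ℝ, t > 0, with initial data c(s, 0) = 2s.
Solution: By method of characteristics (waves move right with speed 1/2):
Along characteristics s - (1/2)t = const, c is constant, so c(s,t) = f(s - (1/2)t) with f = c(·, 0).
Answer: c(s, t) = 2s - t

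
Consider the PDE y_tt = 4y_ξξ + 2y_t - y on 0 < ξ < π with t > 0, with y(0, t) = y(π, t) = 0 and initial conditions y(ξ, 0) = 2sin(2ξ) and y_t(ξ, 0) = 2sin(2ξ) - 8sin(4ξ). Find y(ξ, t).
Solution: Substitute y = exp(t)u, i.e. u = exp(-t)y.
By the product rule, y_t = exp(t)(u_t + u), y_tt = exp(t)(u_tt + 2u_t + u), y_ξξ = exp(t)u_ξξ.
Substituting into the PDE and dividing by exp(t): u_tt + 2u_t + u = 4u_ξξ + 2(u_t + u) - u.
The lower-order terms cancel, leaving the standard wave equation u_tt = 4u_ξξ.
Initial data for u: u(ξ,0) = y(ξ,0) = 2sin(2ξ); u_t(ξ,0) = y_t(ξ,0) - y(ξ,0) = -8sin(4ξ). The boundary conditions carry over: u(0,t) = u(π,t) = 0.
Solve for u:
  Using separation of variables u = X(ξ)T(t):
  Eigenfunctions: sin(nξ), n = 1, 2, 3, ...
  General solution: u(ξ, t) = Σ [A_n cos(2n t) + B_n sin(2n t)] sin(nξ)
  From u(ξ,0) = 2sin(2ξ): A_2=2. From u_t(ξ,0) = -8sin(4ξ), using u_t(ξ,0) = Σ ω_n B_n sin(nξ) with ω_n = 2n: B_4 = (-8)/8 = -1.
Hence u(ξ,t) = -sin(8t)sin(4ξ) + 2sin(2ξ)cos(4t).
Transform back: y(ξ,t) = exp(t)u(ξ,t).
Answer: y(ξ, t) = -exp(t)sin(8t)sin(4ξ) + 2exp(t)sin(2ξ)cos(4t)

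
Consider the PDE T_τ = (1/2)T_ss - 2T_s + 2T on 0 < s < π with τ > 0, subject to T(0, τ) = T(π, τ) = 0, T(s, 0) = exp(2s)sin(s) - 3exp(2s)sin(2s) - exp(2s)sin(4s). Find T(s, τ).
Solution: Substitute T = exp(2s)u.
Then T_s = exp(2s)(u_s + 2u), T_ss = exp(2s)(u_ss + 4u_s + 4u), T_τ = exp(2s)u_τ; substituting and dividing by exp(2s), the lower-order terms cancel: u_τ = (1/2)u_ss (standard heat equation).
Data for u: u(s,0) = exp(-2s)T(s,0) = sin(s) - 3sin(2s) - sin(4s). The boundary conditions carry over: u(0,τ) = u(π,τ) = 0.
Separating variables: u = Σ c_n exp(-n²τ/2) sin(ns). From u(s,0) = sin(s) - 3sin(2s) - sin(4s): c_1=1, c_2=-3, c_4=-1.
So u(s,τ) = -3exp(-2τ)sin(2s) - exp(-8τ)sin(4s) + exp(-τ/2)sin(s), and T(s,τ) = exp(2s)u(s,τ).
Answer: T(s, τ) = -3exp(2s)exp(-2τ)sin(2s) - exp(2s)exp(-8τ)sin(4s) + exp(2s)exp(-τ/2)sin(s)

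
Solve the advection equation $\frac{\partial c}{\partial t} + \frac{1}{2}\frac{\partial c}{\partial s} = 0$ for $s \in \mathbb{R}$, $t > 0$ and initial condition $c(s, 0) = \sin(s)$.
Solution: By characteristics ($ds/dt = 1/2$), $c(s,t) = f(s - \frac{1}{2}t)$ with $f = c( \cdot , 0)$.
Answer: $c(s, t) = \sin(s - t/2)$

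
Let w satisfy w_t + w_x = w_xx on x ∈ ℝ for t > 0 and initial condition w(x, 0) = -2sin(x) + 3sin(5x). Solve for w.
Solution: Moving frame: η = x - t, σ = t, w = u(η,σ), so w_t = u_σ - u_η and w_xx = u_ηη.
Hence w_t + w_x = u_σ and the PDE becomes the heat equation u_σ = u_ηη on η ∈ ℝ.
Initial data: u(η,0) = w(η,0) = -2sin(η) + 3sin(5η). Each mode sin(nη) decays as exp(-n²σ) on ℝ, so u(η,σ) = Σ c_n exp(-n²σ) sin(nη) with c_1=-2, c_5=3: u(η,σ) = -2exp(-σ)sin(η) + 3exp(-25σ)sin(5η).
Substituting back: w(x,t) = u(x - t, t).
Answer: w(x, t) = 2exp(-t)sin(t - x) - 3exp(-25t)sin(5t - 5x)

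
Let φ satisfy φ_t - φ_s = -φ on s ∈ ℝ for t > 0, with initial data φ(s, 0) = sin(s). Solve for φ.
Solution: Substitute φ = exp(-t)u, i.e. u = exp(t)φ.
By the product rule, φ_t = exp(-t)(u_t - u), φ_s = exp(-t)u_s.
Substituting into the PDE and dividing by exp(-t): u_t - u - u_s = -u.
The lower-order terms cancel, leaving the standard advection equation u_t - u_s = 0.
Initial data for u: u(s,0) = φ(s,0) = sin(s).
Solve for u:
  By method of characteristics (waves move left with speed 1):
  Along characteristics s + t = const, u is constant, so u(s,t) = f(s + t) with f = u(·, 0).
Hence u(s,t) = sin(s + t).
Transform back: φ(s,t) = exp(-t)u(s,t).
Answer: φ(s, t) = exp(-t)sin(s + t)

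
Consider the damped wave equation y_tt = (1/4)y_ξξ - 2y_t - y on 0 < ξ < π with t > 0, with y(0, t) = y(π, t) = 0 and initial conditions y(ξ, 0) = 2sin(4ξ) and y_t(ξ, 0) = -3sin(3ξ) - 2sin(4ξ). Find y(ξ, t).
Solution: Substitute y = exp(-t)u, i.e. u = exp(t)y.
By the product rule, y_t = exp(-t)(u_t - u), y_tt = exp(-t)(u_tt - 2u_t + u), y_ξξ = exp(-t)u_ξξ.
Substituting into the PDE and dividing by exp(-t): u_tt - 2u_t + u = (1/4)u_ξξ - 2(u_t - u) - u.
The lower-order terms cancel, leaving the standard wave equation u_tt = (1/4)u_ξξ.
Initial data for u: u(ξ,0) = y(ξ,0) = 2sin(4ξ); u_t(ξ,0) = y_t(ξ,0) + y(ξ,0) = -3sin(3ξ). The boundary conditions carry over: u(0,t) = u(π,t) = 0.
Solve for u:
  Using separation of variables u = X(ξ)T(t):
  Eigenfunctions: sin(nξ), n = 1, 2, 3, ...
  General solution: u(ξ, t) = Σ [A_n cos(n t/2) + B_n sin(n t/2)] sin(nξ)
  From u(ξ,0) = 2sin(4ξ): A_4=2. From u_t(ξ,0) = -3sin(3ξ), using u_t(ξ,0) = Σ ω_n B_n sin(nξ) with ω_n = n/2: B_3 = (-3)/(3/2) = -2.
Hence u(ξ,t) = -2sin(3t/2)sin(3ξ) + 2sin(4ξ)cos(2t).
Transform back: y(ξ,t) = exp(-t)u(ξ,t).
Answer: y(ξ, t) = -2exp(-t)sin(3t/2)sin(3ξ) + 2exp(-t)sin(4ξ)cos(2t)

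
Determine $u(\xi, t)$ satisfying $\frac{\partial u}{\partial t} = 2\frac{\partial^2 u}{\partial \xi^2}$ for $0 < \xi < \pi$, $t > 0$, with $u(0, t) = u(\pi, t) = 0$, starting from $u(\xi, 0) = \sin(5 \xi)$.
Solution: Separating variables: $u = \sum c_n e^{-2n^2t} \sin(n\xi)$. From $u(\xi,0) = \sin(5 \xi)$: $c_5=1$.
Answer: $u(\xi, t) = e^{-50 t} \sin(5 \xi)$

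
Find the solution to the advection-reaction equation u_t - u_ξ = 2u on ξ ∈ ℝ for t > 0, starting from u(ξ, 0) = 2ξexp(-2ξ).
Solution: Substitute u = exp(-2ξ)w.
Then u_ξ = exp(-2ξ)(w_ξ - 2w), u_t = exp(-2ξ)w_t; substituting and dividing by exp(-2ξ), the lower-order terms cancel: w_t - w_ξ = 0 (standard advection equation).
Data for w: w(ξ,0) = exp(2ξ)u(ξ,0) = 2ξ.
By characteristics (dξ/dt = -1), w(ξ,t) = f(ξ + t) with f = w(·, 0).
So w(ξ,t) = 2t + 2ξ, and u(ξ,t) = exp(-2ξ)w(ξ,t).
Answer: u(ξ, t) = 2texp(-2ξ) + 2ξexp(-2ξ)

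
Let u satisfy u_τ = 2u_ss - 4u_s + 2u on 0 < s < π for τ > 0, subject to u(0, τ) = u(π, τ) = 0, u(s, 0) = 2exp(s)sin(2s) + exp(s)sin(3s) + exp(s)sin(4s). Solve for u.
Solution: Substitute u = exp(s)w.
Then u_s = exp(s)(w_s + w), u_ss = exp(s)(w_ss + 2w_s + w), u_τ = exp(s)w_τ; substituting and dividing by exp(s), the lower-order terms cancel: w_τ = 2w_ss (standard heat equation).
Data for w: w(s,0) = exp(-s)u(s,0) = 2sin(2s) + sin(3s) + sin(4s). The boundary conditions carry over: w(0,τ) = w(π,τ) = 0.
Separating variables: w = Σ c_n exp(-2n²τ) sin(ns). From w(s,0) = 2sin(2s) + sin(3s) + sin(4s): c_2=2, c_3=1, c_4=1.
So w(s,τ) = 2exp(-8τ)sin(2s) + exp(-18τ)sin(3s) + exp(-32τ)sin(4s), and u(s,τ) = exp(s)w(s,τ).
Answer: u(s, τ) = 2exp(s)exp(-8τ)sin(2s) + exp(s)exp(-18τ)sin(3s) + exp(s)exp(-32τ)sin(4s)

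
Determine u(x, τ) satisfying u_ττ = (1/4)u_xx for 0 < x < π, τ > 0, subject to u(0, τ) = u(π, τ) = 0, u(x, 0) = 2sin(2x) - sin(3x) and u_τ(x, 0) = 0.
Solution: Using separation of variables u = X(x)T(τ):
Eigenfunctions: sin(nx), n = 1, 2, 3, ...
General solution: u(x, τ) = Σ [A_n cos(n τ/2) + B_n sin(n τ/2)] sin(nx)
From u(x,0) = 2sin(2x) - sin(3x): A_2=2, A_3=-1. From u_τ(x,0) = 0: all B_n = 0.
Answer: u(x, τ) = 2sin(2x)cos(τ) - sin(3x)cos(3τ/2)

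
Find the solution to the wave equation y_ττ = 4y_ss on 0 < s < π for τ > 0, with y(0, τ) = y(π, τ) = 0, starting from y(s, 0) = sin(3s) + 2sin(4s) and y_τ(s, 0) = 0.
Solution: Using separation of variables y = X(s)T(τ):
Eigenfunctions: sin(ns), n = 1, 2, 3, ...
General solution: y(s, τ) = Σ [A_n cos(2n τ) + B_n sin(2n τ)] sin(ns)
From y(s,0) = sin(3s) + 2sin(4s): A_3=1, A_4=2. From y_τ(s,0) = 0: all B_n = 0.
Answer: y(s, τ) = sin(3s)cos(6τ) + 2sin(4s)cos(8τ)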